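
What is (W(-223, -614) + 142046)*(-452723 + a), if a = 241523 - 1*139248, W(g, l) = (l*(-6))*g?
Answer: 238124509728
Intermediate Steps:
W(g, l) = -6*g*l (W(g, l) = (-6*l)*g = -6*g*l)
a = 102275 (a = 241523 - 139248 = 102275)
(W(-223, -614) + 142046)*(-452723 + a) = (-6*(-223)*(-614) + 142046)*(-452723 + 102275) = (-821532 + 142046)*(-350448) = -679486*(-350448) = 238124509728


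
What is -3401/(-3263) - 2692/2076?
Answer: -430880/1693497 ≈ -0.25443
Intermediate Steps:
-3401/(-3263) - 2692/2076 = -3401*(-1/3263) - 2692*1/2076 = 3401/3263 - 673/519 = -430880/1693497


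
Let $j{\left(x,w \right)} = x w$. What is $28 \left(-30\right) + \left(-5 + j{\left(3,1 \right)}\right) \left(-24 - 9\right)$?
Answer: $-774$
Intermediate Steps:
$j{\left(x,w \right)} = w x$
$28 \left(-30\right) + \left(-5 + j{\left(3,1 \right)}\right) \left(-24 - 9\right) = 28 \left(-30\right) + \left(-5 + 1 \cdot 3\right) \left(-24 - 9\right) = -840 + \left(-5 + 3\right) \left(-33\right) = -840 - -66 = -840 + 66 = -774$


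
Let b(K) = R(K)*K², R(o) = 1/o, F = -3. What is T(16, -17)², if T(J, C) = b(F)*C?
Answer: 2601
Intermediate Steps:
R(o) = 1/o
b(K) = K (b(K) = K²/K = K)
T(J, C) = -3*C
T(16, -17)² = (-3*(-17))² = 51² = 2601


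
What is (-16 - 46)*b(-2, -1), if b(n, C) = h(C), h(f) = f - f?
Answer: 0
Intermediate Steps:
h(f) = 0
b(n, C) = 0
(-16 - 46)*b(-2, -1) = (-16 - 46)*0 = -62*0 = 0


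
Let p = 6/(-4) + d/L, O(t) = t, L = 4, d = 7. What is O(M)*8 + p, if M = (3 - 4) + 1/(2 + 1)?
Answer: -61/12 ≈ -5.0833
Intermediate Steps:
M = -⅔ (M = -1 + 1/3 = -1 + ⅓ = -⅔ ≈ -0.66667)
p = ¼ (p = 6/(-4) + 7/4 = 6*(-¼) + 7*(¼) = -3/2 + 7/4 = ¼ ≈ 0.25000)
O(M)*8 + p = -⅔*8 + ¼ = -16/3 + ¼ = -61/12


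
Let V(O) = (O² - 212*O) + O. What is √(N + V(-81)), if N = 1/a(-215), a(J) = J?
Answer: √1093313485/215 ≈ 153.79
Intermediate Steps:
V(O) = O² - 211*O
N = -1/215 (N = 1/(-215) = -1/215 ≈ -0.0046512)
√(N + V(-81)) = √(-1/215 - 81*(-211 - 81)) = √(-1/215 - 81*(-292)) = √(-1/215 + 23652) = √(5085179/215) = √1093313485/215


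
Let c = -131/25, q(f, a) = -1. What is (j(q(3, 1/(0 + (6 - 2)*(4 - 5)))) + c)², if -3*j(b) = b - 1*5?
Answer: 6561/625 ≈ 10.498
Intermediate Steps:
j(b) = 5/3 - b/3 (j(b) = -(b - 1*5)/3 = -(b - 5)/3 = -(-5 + b)/3 = 5/3 - b/3)
c = -131/25 (c = -131*1/25 = -131/25 ≈ -5.2400)
(j(q(3, 1/(0 + (6 - 2)*(4 - 5)))) + c)² = ((5/3 - ⅓*(-1)) - 131/25)² = ((5/3 + ⅓) - 131/25)² = (2 - 131/25)² = (-81/25)² = 6561/625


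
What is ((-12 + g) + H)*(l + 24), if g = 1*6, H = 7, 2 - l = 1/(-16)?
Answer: 417/16 ≈ 26.063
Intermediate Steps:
l = 33/16 (l = 2 - 1/(-16) = 2 - 1*(-1/16) = 2 + 1/16 = 33/16 ≈ 2.0625)
g = 6
((-12 + g) + H)*(l + 24) = ((-12 + 6) + 7)*(33/16 + 24) = (-6 + 7)*(417/16) = 1*(417/16) = 417/16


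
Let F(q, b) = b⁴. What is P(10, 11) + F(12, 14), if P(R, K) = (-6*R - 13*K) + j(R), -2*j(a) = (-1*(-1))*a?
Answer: 38208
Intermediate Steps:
j(a) = -a/2 (j(a) = -(-1*(-1))*a/2 = -a/2)
P(R, K) = -13*K - 13*R/2 (P(R, K) = (-6*R - 13*K) - R/2 = (-13*K - 6*R) - R/2 = -13*K - 13*R/2)
P(10, 11) + F(12, 14) = (-13*11 - 13/2*10) + 14⁴ = (-143 - 65) + 38416 = -208 + 38416 = 38208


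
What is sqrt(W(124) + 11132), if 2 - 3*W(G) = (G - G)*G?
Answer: sqrt(100194)/3 ≈ 105.51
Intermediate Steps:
W(G) = 2/3 (W(G) = 2/3 - (G - G)*G/3 = 2/3 - 0*G = 2/3 - 1/3*0 = 2/3 + 0 = 2/3)
sqrt(W(124) + 11132) = sqrt(2/3 + 11132) = sqrt(33398/3) = sqrt(100194)/3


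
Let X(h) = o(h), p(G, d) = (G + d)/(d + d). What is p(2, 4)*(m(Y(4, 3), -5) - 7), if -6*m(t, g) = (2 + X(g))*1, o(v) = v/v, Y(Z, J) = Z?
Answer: -45/8 ≈ -5.6250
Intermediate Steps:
p(G, d) = (G + d)/(2*d) (p(G, d) = (G + d)/((2*d)) = (G + d)*(1/(2*d)) = (G + d)/(2*d))
o(v) = 1
X(h) = 1
m(t, g) = -½ (m(t, g) = -(2 + 1)/6 = -1/2 = -⅙*3 = -½)
p(2, 4)*(m(Y(4, 3), -5) - 7) = ((½)*(2 + 4)/4)*(-½ - 7) = ((½)*(¼)*6)*(-15/2) = (¾)*(-15/2) = -45/8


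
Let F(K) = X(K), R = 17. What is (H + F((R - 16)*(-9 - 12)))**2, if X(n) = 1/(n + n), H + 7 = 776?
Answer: 1043096209/1764 ≈ 5.9132e+5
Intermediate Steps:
H = 769 (H = -7 + 776 = 769)
X(n) = 1/(2*n)
F(K) = 1/(2*K)
(H + F((R - 16)*(-9 - 12)))**2 = (769 + 1/(2*(((17 - 16)*(-9 - 12)))))**2 = (769 + 1/(2*((1*(-21)))))**2 = (769 + (1/2)/(-21))**2 = (769 + (1/2)*(-1/21))**2 = (769 - 1/42)**2 = (32297/42)**2 = 1043096209/1764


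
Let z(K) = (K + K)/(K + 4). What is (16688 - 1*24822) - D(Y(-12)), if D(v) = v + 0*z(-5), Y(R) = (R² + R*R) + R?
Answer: -8410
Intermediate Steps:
Y(R) = R + 2*R² (Y(R) = (R² + R²) + R = 2*R² + R = R + 2*R²)
z(K) = 2*K/(4 + K) (z(K) = (2*K)/(4 + K) = 2*K/(4 + K))
D(v) = v (D(v) = v + 0*(2*(-5)/(4 - 5)) = v + 0*(2*(-5)/(-1)) = v + 0*(2*(-5)*(-1)) = v + 0*10 = v + 0 = v)
(16688 - 1*24822) - D(Y(-12)) = (16688 - 1*24822) - (-12)*(1 + 2*(-12)) = (16688 - 24822) - (-12)*(1 - 24) = -8134 - (-12)*(-23) = -8134 - 1*276 = -8134 - 276 = -8410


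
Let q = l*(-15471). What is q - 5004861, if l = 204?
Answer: -8160945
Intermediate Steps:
q = -3156084 (q = 204*(-15471) = -3156084)
q - 5004861 = -3156084 - 5004861 = -8160945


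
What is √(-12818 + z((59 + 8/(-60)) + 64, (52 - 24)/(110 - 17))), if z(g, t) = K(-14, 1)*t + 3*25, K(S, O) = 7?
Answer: I*√110195979/93 ≈ 112.88*I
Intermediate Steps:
z(g, t) = 75 + 7*t (z(g, t) = 7*t + 3*25 = 7*t + 75 = 75 + 7*t)
√(-12818 + z((59 + 8/(-60)) + 64, (52 - 24)/(110 - 17))) = √(-12818 + (75 + 7*((52 - 24)/(110 - 17)))) = √(-12818 + (75 + 7*(28/93))) = √(-12818 + (75 + 196/93)) = √(-12818 + 7171/93) = √(-1184903/93) = I*√110195979/93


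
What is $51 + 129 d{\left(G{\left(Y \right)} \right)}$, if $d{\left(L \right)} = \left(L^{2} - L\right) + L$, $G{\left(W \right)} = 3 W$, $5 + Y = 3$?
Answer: $4695$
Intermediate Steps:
$Y = -2$ ($Y = -5 + 3 = -2$)
$d{\left(L \right)} = L^{2}$
$51 + 129 d{\left(G{\left(Y \right)} \right)} = 51 + 129 \left(3 \left(-2\right)\right)^{2} = 51 + 129 \left(-6\right)^{2} = 51 + 129 \cdot 36 = 51 + 4644 = 4695$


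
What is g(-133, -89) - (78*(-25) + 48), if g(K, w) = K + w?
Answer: 1680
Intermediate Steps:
g(-133, -89) - (78*(-25) + 48) = (-133 - 89) - (78*(-25) + 48) = -222 - (-1950 + 48) = -222 - 1*(-1902) = -222 + 1902 = 1680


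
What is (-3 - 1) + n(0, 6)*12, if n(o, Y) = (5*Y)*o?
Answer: -4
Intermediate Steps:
n(o, Y) = 5*Y*o
(-3 - 1) + n(0, 6)*12 = (-3 - 1) + (5*6*0)*12 = -4 + 0*12 = -4 + 0 = -4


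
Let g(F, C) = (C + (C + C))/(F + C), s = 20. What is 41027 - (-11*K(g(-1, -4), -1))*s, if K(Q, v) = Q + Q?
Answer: 42083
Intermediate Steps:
g(F, C) = 3*C/(C + F) (g(F, C) = (C + 2*C)/(C + F) = (3*C)/(C + F) = 3*C/(C + F))
K(Q, v) = 2*Q
41027 - (-11*K(g(-1, -4), -1))*s = 41027 - (-22*3*(-4)/(-4 - 1))*20 = 41027 - (-22*3*(-4)/(-5))*20 = 41027 - (-22*3*(-4)*(-1/5))*20 = 41027 - (-22*12/5)*20 = 41027 - (-11*24/5)*20 = 41027 - (-264)*20/5 = 41027 - 1*(-1056) = 41027 + 1056 = 42083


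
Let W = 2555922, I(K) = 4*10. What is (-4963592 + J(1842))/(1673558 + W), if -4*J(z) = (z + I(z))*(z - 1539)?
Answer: -10212307/8458960 ≈ -1.2073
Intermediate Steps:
I(K) = 40
J(z) = -(-1539 + z)*(40 + z)/4 (J(z) = -(z + 40)*(z - 1539)/4 = -(40 + z)*(-1539 + z)/4 = -(-1539 + z)*(40 + z)/4)
(-4963592 + J(1842))/(1673558 + W) = (-4963592 + (15390 - 1/4*1842**2 + (1499/4)*1842))/(1673558 + 2555922) = (-4963592 + (15390 - 1/4*3392964 + 1380579/2))/4229480 = (-4963592 + (15390 - 848241 + 1380579/2))*(1/4229480) = (-4963592 - 285123/2)*(1/4229480) = -10212307/2*1/4229480 = -10212307/8458960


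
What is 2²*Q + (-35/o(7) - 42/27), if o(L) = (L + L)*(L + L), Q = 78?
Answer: 78187/252 ≈ 310.27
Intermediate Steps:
o(L) = 4*L² (o(L) = (2*L)*(2*L) = 4*L²)
2²*Q + (-35/o(7) - 42/27) = 2²*78 + (-35/(4*7²) - 42/27) = 4*78 + (-35/(4*49) - 42*1/27) = 312 + (-35/196 - 14/9) = 312 + (-35*1/196 - 14/9) = 312 + (-5/28 - 14/9) = 312 - 437/252 = 78187/252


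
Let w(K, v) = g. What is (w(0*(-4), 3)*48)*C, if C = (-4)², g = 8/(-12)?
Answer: -512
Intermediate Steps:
g = -⅔ (g = 8*(-1/12) = -⅔ ≈ -0.66667)
w(K, v) = -⅔
C = 16
(w(0*(-4), 3)*48)*C = -⅔*48*16 = -32*16 = -512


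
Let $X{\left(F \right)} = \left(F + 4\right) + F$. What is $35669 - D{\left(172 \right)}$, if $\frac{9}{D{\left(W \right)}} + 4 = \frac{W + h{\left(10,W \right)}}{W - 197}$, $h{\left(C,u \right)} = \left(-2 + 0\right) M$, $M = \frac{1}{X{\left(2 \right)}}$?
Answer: $\frac{38773103}{1087} \approx 35670.0$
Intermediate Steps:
$X{\left(F \right)} = 4 + 2 F$ ($X{\left(F \right)} = \left(4 + F\right) + F = 4 + 2 F$)
$M = \frac{1}{8}$ ($M = \frac{1}{4 + 2 \cdot 2} = \frac{1}{4 + 4} = \frac{1}{8} \approx 0.125$)
$h{\left(C,u \right)} = - \frac{1}{4}$ ($h{\left(C,u \right)} = \left(-2 + 0\right) \frac{1}{8} = \left(-2\right) \frac{1}{8} = - \frac{1}{4}$)
$D{\left(W \right)} = \frac{9}{-4 + \frac{- \frac{1}{4} + W}{-197 + W}}$ ($D{\left(W \right)} = \frac{9}{-4 + \frac{W - \frac{1}{4}}{W - 197}} = \frac{9}{-4 + \frac{- \frac{1}{4} + W}{-197 + W}}$)
$35669 - D{\left(172 \right)} = 35669 - \frac{36 \left(197 - 172\right)}{-3151 + 12 \cdot 172} = 35669 - \frac{36 \left(197 - 172\right)}{-3151 + 2064} = 35669 - 36 \frac{1}{-1087} \cdot 25 = 35669 - 36 \left(- \frac{1}{1087}\right) 25 = 35669 - - \frac{900}{1087} = 35669 + \frac{900}{1087} = \frac{38773103}{1087}$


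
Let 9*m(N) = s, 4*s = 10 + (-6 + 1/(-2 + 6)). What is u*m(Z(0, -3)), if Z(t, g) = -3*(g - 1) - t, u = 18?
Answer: 17/8 ≈ 2.1250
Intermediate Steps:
Z(t, g) = 3 - t - 3*g (Z(t, g) = -3*(-1 + g) - t = (3 - 3*g) - t = 3 - t - 3*g)
s = 17/16 (s = (10 + (-6 + 1/(-2 + 6)))/4 = (10 + (-6 + 1/4))/4 = (10 + (-6 + ¼))/4 = (10 - 23/4)/4 = (¼)*(17/4) = 17/16 ≈ 1.0625)
m(N) = 17/144 (m(N) = (⅑)*(17/16) = 17/144)
u*m(Z(0, -3)) = 18*(17/144) = 17/8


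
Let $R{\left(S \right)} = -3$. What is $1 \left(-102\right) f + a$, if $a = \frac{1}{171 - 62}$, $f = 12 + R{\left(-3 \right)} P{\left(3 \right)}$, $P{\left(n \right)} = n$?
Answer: $- \frac{33353}{109} \approx -305.99$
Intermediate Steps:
$f = 3$ ($f = 12 - 9 = 3$)
$a = \frac{1}{109}$ ($a = \frac{1}{171 - 62} = \frac{1}{109} \approx 0.0091743$)
$1 \left(-102\right) f + a = 1 \left(-102\right) 3 + \frac{1}{109} = \left(-102\right) 3 + \frac{1}{109} = -306 + \frac{1}{109} = - \frac{33353}{109}$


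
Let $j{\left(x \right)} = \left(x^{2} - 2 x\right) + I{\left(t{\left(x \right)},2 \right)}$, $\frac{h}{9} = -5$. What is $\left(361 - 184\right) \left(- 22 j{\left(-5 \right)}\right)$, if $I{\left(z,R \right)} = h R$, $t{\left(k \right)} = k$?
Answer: $214170$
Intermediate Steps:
$h = -45$ ($h = 9 \left(-5\right) = -45$)
$I{\left(z,R \right)} = - 45 R$
$j{\left(x \right)} = -90 + x^{2} - 2 x$ ($j{\left(x \right)} = \left(x^{2} - 2 x\right) - 90 = -90 + x^{2} - 2 x$)
$\left(361 - 184\right) \left(- 22 j{\left(-5 \right)}\right) = \left(361 - 184\right) \left(- 22 \left(-90 + \left(-5\right)^{2} - -10\right)\right) = 177 \left(- 22 \left(-90 + 25 + 10\right)\right) = 177 \left(\left(-22\right) \left(-55\right)\right) = 177 \cdot 1210 = 214170$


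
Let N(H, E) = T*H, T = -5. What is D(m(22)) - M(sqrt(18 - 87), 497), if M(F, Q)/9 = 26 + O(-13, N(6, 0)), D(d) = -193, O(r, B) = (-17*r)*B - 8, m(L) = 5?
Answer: 59315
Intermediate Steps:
N(H, E) = -5*H
O(r, B) = -8 - 17*B*r (O(r, B) = -17*B*r - 8 = -8 - 17*B*r)
M(F, Q) = -59508 (M(F, Q) = 9*(26 + (-8 - 17*(-5*6)*(-13))) = 9*(26 + (-8 - 17*(-30)*(-13))) = 9*(26 + (-8 - 6630)) = 9*(26 - 6638) = 9*(-6612) = -59508)
D(m(22)) - M(sqrt(18 - 87), 497) = -193 - 1*(-59508) = -193 + 59508 = 59315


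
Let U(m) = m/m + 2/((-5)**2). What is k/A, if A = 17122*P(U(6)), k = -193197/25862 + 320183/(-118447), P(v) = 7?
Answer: -31164177805/367145919338156 ≈ -8.4882e-5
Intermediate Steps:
U(m) = 27/25 (U(m) = 1 + 2/25 = 27/25)
k = -31164177805/3063276314 (k = -193197*1/25862 + 320183*(-1/118447) = -193197/25862 - 320183/118447 = -31164177805/3063276314 ≈ -10.173)
A = 119854 (A = 17122*7 = 119854)
k/A = -31164177805/3063276314/119854 = -31164177805/3063276314*1/119854 = -31164177805/367145919338156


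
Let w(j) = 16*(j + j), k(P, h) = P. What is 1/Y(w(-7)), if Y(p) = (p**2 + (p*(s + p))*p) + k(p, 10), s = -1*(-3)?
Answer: -1/11038944 ≈ -9.0588e-8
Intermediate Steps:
s = 3
w(j) = 32*j (w(j) = 16*(2*j) = 32*j)
Y(p) = p + p**2 + p**2*(3 + p) (Y(p) = (p**2 + (p*(3 + p))*p) + p = (p**2 + p**2*(3 + p)) + p = p + p**2 + p**2*(3 + p))
1/Y(w(-7)) = 1/((32*(-7))*(1 + (32*(-7))**2 + 4*(32*(-7)))) = 1/(-224*(1 + (-224)**2 + 4*(-224))) = 1/(-224*(1 + 50176 - 896)) = 1/(-224*49281) = 1/(-11038944) = -1/11038944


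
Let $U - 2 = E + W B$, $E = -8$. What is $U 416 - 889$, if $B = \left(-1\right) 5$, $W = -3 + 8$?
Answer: $-13785$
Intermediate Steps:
$W = 5$
$B = -5$
$U = -31$ ($U = 2 + \left(-8 + 5 \left(-5\right)\right) = 2 - 33 = -31$)
$U 416 - 889 = \left(-31\right) 416 - 889 = -12896 - 889 = -13785$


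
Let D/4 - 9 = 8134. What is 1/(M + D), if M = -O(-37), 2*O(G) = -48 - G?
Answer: 2/65155 ≈ 3.0696e-5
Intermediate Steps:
O(G) = -24 - G/2 (O(G) = (-48 - G)/2 = -24 - G/2)
D = 32572 (D = 36 + 4*8134 = 36 + 32536 = 32572)
M = 11/2 (M = -(-24 - ½*(-37)) = -(-24 + 37/2) = -1*(-11/2) = 11/2 ≈ 5.5000)
1/(M + D) = 1/(11/2 + 32572) = 1/(65155/2) = 2/65155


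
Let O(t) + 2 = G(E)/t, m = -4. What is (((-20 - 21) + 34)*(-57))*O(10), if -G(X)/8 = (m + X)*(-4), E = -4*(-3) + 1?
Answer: 53466/5 ≈ 10693.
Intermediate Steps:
E = 13 (E = 12 + 1 = 13)
G(X) = -128 + 32*X (G(X) = -8*(-4 + X)*(-4) = -8*(16 - 4*X) = -128 + 32*X)
O(t) = -2 + 288/t (O(t) = -2 + (-128 + 32*13)/t = -2 + (-128 + 416)/t = -2 + 288/t)
(((-20 - 21) + 34)*(-57))*O(10) = (((-20 - 21) + 34)*(-57))*(-2 + 288/10) = ((-41 + 34)*(-57))*(-2 + 288*(1/10)) = (-7*(-57))*(-2 + 144/5) = 399*(134/5) = 53466/5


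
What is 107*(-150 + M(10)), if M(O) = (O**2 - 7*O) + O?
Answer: -11770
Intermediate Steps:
M(O) = O**2 - 6*O
107*(-150 + M(10)) = 107*(-150 + 10*(-6 + 10)) = 107*(-150 + 10*4) = 107*(-150 + 40) = 107*(-110) = -11770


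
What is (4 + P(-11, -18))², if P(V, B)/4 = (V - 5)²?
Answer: 1056784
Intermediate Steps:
P(V, B) = 4*(-5 + V)² (P(V, B) = 4*(V - 5)² = 4*(-5 + V)²)
(4 + P(-11, -18))² = (4 + 4*(-5 - 11)²)² = (4 + 4*(-16)²)² = (4 + 4*256)² = (4 + 1024)² = 1028² = 1056784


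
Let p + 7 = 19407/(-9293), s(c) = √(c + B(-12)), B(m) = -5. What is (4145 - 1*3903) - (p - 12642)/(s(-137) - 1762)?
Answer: 3387609789174/14426388149 - 58783282*I*√142/14426388149 ≈ 234.82 - 0.048556*I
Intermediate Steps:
s(c) = √(-5 + c) (s(c) = √(c - 5) = √(-5 + c))
p = -84458/9293 (p = -7 + 19407/(-9293) = -7 + 19407*(-1/9293) = -7 - 19407/9293 = -84458/9293 ≈ -9.0883)
(4145 - 1*3903) - (p - 12642)/(s(-137) - 1762) = (4145 - 1*3903) - (-84458/9293 - 12642)/(√(-5 - 137) - 1762) = (4145 - 3903) - (-117566564)/(9293*(√(-142) - 1762)) = 242 - (-117566564)/(9293*(I*√142 - 1762)) = 242 - (-117566564)/(9293*(-1762 + I*√142)) = 242 + 117566564/(9293*(-1762 + I*√142))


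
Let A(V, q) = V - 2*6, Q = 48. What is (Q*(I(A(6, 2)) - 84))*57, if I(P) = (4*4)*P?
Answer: -492480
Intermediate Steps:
A(V, q) = -12 + V (A(V, q) = V - 12 = -12 + V)
I(P) = 16*P
(Q*(I(A(6, 2)) - 84))*57 = (48*(16*(-12 + 6) - 84))*57 = (48*(16*(-6) - 84))*57 = (48*(-96 - 84))*57 = (48*(-180))*57 = -8640*57 = -492480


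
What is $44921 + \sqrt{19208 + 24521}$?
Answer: $44921 + \sqrt{43729} \approx 45130.0$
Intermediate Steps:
$44921 + \sqrt{19208 + 24521} = 44921 + \sqrt{43729}$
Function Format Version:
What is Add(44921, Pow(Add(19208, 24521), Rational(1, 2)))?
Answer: Add(44921, Pow(43729, Rational(1, 2))) ≈ 45130.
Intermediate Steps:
Add(44921, Pow(Add(19208, 24521), Rational(1, 2))) = Add(44921, Pow(43729, Rational(1, 2)))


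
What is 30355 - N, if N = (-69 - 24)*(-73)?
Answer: 23566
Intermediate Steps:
N = 6789 (N = -93*(-73) = 6789)
30355 - N = 30355 - 1*6789 = 30355 - 6789 = 23566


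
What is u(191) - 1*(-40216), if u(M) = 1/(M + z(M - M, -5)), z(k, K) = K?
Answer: 7480177/186 ≈ 40216.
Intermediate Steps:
u(M) = 1/(-5 + M) (u(M) = 1/(M - 5) = 1/(-5 + M))
u(191) - 1*(-40216) = 1/(-5 + 191) - 1*(-40216) = 1/186 + 40216 = 7480177/186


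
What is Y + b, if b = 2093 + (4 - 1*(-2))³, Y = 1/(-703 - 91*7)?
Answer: 3094059/1340 ≈ 2309.0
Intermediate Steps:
Y = -1/1340 (Y = 1/(-703 - 637) = 1/(-1340) = -1/1340 ≈ -0.00074627)
b = 2309 (b = 2093 + (4 + 2)³ = 2093 + 6³ = 2093 + 216 = 2309)
Y + b = -1/1340 + 2309 = 3094059/1340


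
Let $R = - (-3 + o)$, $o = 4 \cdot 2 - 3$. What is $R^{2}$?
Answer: $4$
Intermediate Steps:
$o = 5$ ($o = 8 - 3 = 5$)
$R = -2$ ($R = - (-3 + 5) = \left(-1\right) 2 = -2$)
$R^{2} = \left(-2\right)^{2} = 4$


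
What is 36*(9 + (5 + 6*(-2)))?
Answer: 72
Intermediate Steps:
36*(9 + (5 + 6*(-2))) = 36*(9 + (5 - 12)) = 36*(9 - 7) = 36*2 = 72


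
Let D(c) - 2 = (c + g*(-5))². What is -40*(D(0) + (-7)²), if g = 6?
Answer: -38040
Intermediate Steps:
D(c) = 2 + (-30 + c)² (D(c) = 2 + (c + 6*(-5))² = 2 + (c - 30)² = 2 + (-30 + c)²)
-40*(D(0) + (-7)²) = -40*((2 + (-30 + 0)²) + (-7)²) = -40*((2 + (-30)²) + 49) = -40*((2 + 900) + 49) = -40*(902 + 49) = -40*951 = -38040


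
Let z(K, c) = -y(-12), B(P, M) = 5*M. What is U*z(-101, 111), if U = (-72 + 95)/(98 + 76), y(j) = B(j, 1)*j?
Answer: 230/29 ≈ 7.9310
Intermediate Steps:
y(j) = 5*j (y(j) = (5*1)*j = 5*j)
z(K, c) = 60 (z(K, c) = -5*(-12) = -1*(-60) = 60)
U = 23/174 ≈ 0.13218
U*z(-101, 111) = (23/174)*60 = 230/29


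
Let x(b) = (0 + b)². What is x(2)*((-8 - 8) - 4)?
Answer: -80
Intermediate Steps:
x(b) = b²
x(2)*((-8 - 8) - 4) = 2²*((-8 - 8) - 4) = 4*(-16 - 4) = 4*(-20) = -80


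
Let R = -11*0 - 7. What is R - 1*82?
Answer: -89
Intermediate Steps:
R = -7 (R = 0 - 7 = -7)
R - 1*82 = -7 - 1*82 = -7 - 82 = -89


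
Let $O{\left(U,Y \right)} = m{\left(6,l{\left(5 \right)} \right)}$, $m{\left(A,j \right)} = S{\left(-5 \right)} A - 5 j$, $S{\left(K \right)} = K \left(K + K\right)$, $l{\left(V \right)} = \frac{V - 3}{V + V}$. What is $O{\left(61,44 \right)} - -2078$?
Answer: $2377$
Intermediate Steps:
$l{\left(V \right)} = \frac{-3 + V}{2 V}$
$S{\left(K \right)} = 2 K^{2}$ ($S{\left(K \right)} = K 2 K = 2 K^{2}$)
$m{\left(A,j \right)} = - 5 j + 50 A$ ($m{\left(A,j \right)} = 2 \left(-5\right)^{2} A - 5 j = 2 \cdot 25 A - 5 j = 50 A - 5 j = - 5 j + 50 A$)
$O{\left(U,Y \right)} = 299$ ($O{\left(U,Y \right)} = - 5 \frac{-3 + 5}{2 \cdot 5} + 50 \cdot 6 = - 5 \cdot \frac{1}{2} \cdot \frac{1}{5} \cdot 2 + 300 = \left(-5\right) \frac{1}{5} + 300 = -1 + 300 = 299$)
$O{\left(61,44 \right)} - -2078 = 299 - -2078 = 299 + 2078 = 2377$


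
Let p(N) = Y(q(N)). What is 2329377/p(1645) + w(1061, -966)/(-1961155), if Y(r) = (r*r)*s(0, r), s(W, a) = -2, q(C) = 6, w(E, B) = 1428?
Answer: -217536640631/6723960 ≈ -32352.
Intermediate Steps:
Y(r) = -2*r**2 (Y(r) = (r*r)*(-2) = r**2*(-2) = -2*r**2)
p(N) = -72 (p(N) = -2*6**2 = -2*36 = -72)
2329377/p(1645) + w(1061, -966)/(-1961155) = 2329377/(-72) + 1428/(-1961155) = 2329377*(-1/72) + 1428*(-1/1961155) = -776459/24 - 204/280165 = -217536640631/6723960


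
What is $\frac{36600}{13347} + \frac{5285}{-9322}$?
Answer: $\frac{90215435}{41473578} \approx 2.1753$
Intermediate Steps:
$\frac{36600}{13347} + \frac{5285}{-9322} = 36600 \cdot \frac{1}{13347} + 5285 \left(- \frac{1}{9322}\right) = \frac{12200}{4449} - \frac{5285}{9322} = \frac{90215435}{41473578}$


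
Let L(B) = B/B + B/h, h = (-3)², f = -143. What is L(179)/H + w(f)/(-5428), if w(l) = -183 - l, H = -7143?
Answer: 387754/87237459 ≈ 0.0044448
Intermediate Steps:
h = 9
L(B) = 1 + B/9 (L(B) = B/B + B/9 = 1 + B*(⅑) = 1 + B/9)
L(179)/H + w(f)/(-5428) = (1 + (⅑)*179)/(-7143) + (-183 - 1*(-143))/(-5428) = (1 + 179/9)*(-1/7143) + (-183 + 143)*(-1/5428) = (188/9)*(-1/7143) - 40*(-1/5428) = -188/64287 + 10/1357 = 387754/87237459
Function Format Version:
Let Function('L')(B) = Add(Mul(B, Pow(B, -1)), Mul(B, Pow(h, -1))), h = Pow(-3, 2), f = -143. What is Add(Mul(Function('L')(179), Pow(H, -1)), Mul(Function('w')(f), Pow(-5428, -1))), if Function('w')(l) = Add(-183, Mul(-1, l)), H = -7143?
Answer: Rational(387754, 87237459) ≈ 0.0044448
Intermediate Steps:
h = 9
Function('L')(B) = Add(1, Mul(Rational(1, 9), B)) (Function('L')(B) = Add(Mul(B, Pow(B, -1)), Mul(B, Pow(9, -1))) = Add(1, Mul(B, Rational(1, 9))) = Add(1, Mul(Rational(1, 9), B)))
Add(Mul(Function('L')(179), Pow(H, -1)), Mul(Function('w')(f), Pow(-5428, -1))) = Add(Mul(Add(1, Mul(Rational(1, 9), 179)), Pow(-7143, -1)), Mul(Add(-183, Mul(-1, -143)), Pow(-5428, -1))) = Add(Mul(Add(1, Rational(179, 9)), Rational(-1, 7143)), Mul(Add(-183, 143), Rational(-1, 5428))) = Add(Mul(Rational(188, 9), Rational(-1, 7143)), Mul(-40, Rational(-1, 5428))) = Add(Rational(-188, 64287), Rational(10, 1357)) = Rational(387754, 87237459)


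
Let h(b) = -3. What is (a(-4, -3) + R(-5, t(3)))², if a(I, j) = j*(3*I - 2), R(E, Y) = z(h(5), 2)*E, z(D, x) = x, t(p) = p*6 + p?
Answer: 1024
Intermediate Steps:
t(p) = 7*p (t(p) = 6*p + p = 7*p)
R(E, Y) = 2*E
a(I, j) = j*(-2 + 3*I)
(a(-4, -3) + R(-5, t(3)))² = (-3*(-2 + 3*(-4)) + 2*(-5))² = (-3*(-2 - 12) - 10)² = (-3*(-14) - 10)² = (42 - 10)² = 32² = 1024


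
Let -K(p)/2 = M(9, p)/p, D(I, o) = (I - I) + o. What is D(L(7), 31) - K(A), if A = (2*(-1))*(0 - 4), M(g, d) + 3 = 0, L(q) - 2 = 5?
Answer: 121/4 ≈ 30.250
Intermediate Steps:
L(q) = 7 (L(q) = 2 + 5 = 7)
D(I, o) = o (D(I, o) = 0 + o = o)
M(g, d) = -3 (M(g, d) = -3 + 0 = -3)
A = 8 (A = -2*(-4) = 8)
K(p) = 6/p (K(p) = -(-6)/p = 6/p)
D(L(7), 31) - K(A) = 31 - 6/8 = 31 - 1*¾ = 31 - ¾ = 121/4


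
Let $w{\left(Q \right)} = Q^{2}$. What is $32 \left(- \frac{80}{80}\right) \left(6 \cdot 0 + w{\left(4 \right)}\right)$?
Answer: $-512$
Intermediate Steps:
$32 \left(- \frac{80}{80}\right) \left(6 \cdot 0 + w{\left(4 \right)}\right) = 32 \left(- \frac{80}{80}\right) \left(6 \cdot 0 + 4^{2}\right) = 32 \left(\left(-80\right) \frac{1}{80}\right) \left(0 + 16\right) = 32 \left(-1\right) 16 = \left(-32\right) 16 = -512$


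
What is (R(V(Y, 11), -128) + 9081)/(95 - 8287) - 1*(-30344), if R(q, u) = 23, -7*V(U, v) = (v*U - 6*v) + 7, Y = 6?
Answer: 15535559/512 ≈ 30343.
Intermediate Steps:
V(U, v) = -1 + 6*v/7 - U*v/7 (V(U, v) = -((v*U - 6*v) + 7)/7 = -((U*v - 6*v) + 7)/7 = -((-6*v + U*v) + 7)/7 = -(7 - 6*v + U*v)/7 = -1 + 6*v/7 - U*v/7)
(R(V(Y, 11), -128) + 9081)/(95 - 8287) - 1*(-30344) = (23 + 9081)/(95 - 8287) - 1*(-30344) = 9104/(-8192) + 30344 = 9104*(-1/8192) + 30344 = -569/512 + 30344 = 15535559/512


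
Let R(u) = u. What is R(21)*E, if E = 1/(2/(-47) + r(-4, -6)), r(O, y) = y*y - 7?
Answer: 987/1361 ≈ 0.72520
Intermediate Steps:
r(O, y) = -7 + y² (r(O, y) = y² - 7 = -7 + y²)
E = 47/1361 (E = 1/(2/(-47) + (-7 + (-6)²)) = 1/(2*(-1/47) + (-7 + 36)) = 1/(-2/47 + 29) = 1/(1361/47) = 47/1361 ≈ 0.034533)
R(21)*E = 21*(47/1361) = 987/1361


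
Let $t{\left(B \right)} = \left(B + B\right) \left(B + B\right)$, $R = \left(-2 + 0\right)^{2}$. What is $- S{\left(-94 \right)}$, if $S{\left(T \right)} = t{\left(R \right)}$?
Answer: $-64$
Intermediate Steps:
$R = 4$ ($R = \left(-2\right)^{2} = 4$)
$t{\left(B \right)} = 4 B^{2}$ ($t{\left(B \right)} = 2 B 2 B = 4 B^{2}$)
$S{\left(T \right)} = 64$ ($S{\left(T \right)} = 4 \cdot 4^{2} = 4 \cdot 16 = 64$)
$- S{\left(-94 \right)} = \left(-1\right) 64 = -64$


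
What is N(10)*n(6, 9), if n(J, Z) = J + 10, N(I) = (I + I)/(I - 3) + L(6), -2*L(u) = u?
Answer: -16/7 ≈ -2.2857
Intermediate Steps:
L(u) = -u/2
N(I) = -3 + 2*I/(-3 + I) (N(I) = (I + I)/(I - 3) - ½*6 = (2*I)/(-3 + I) - 3 = 2*I/(-3 + I) - 3 = -3 + 2*I/(-3 + I))
n(J, Z) = 10 + J
N(10)*n(6, 9) = ((9 - 1*10)/(-3 + 10))*(10 + 6) = ((9 - 10)/7)*16 = ((⅐)*(-1))*16 = -⅐*16 = -16/7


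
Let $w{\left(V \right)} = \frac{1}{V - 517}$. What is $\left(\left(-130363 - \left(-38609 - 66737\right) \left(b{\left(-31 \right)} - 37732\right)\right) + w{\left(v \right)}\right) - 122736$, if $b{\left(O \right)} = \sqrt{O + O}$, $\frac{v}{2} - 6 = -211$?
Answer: $- \frac{3684981079918}{927} + 105346 i \sqrt{62} \approx -3.9752 \cdot 10^{9} + 8.295 \cdot 10^{5} i$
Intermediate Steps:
$v = -410$ ($v = 12 + 2 \left(-211\right) = 12 - 422 = -410$)
$w{\left(V \right)} = \frac{1}{-517 + V}$
$b{\left(O \right)} = \sqrt{2} \sqrt{O}$ ($b{\left(O \right)} = \sqrt{2 O} = \sqrt{2} \sqrt{O}$)
$\left(\left(-130363 - \left(-38609 - 66737\right) \left(b{\left(-31 \right)} - 37732\right)\right) + w{\left(v \right)}\right) - 122736 = \left(\left(-130363 - \left(-38609 - 66737\right) \left(\sqrt{2} \sqrt{-31} - 37732\right)\right) + \frac{1}{-517 - 410}\right) - 122736 = \left(\left(-130363 - - 105346 \left(\sqrt{2} i \sqrt{31} - 37732\right)\right) + \frac{1}{-927}\right) - 122736 = \left(\left(-130363 - - 105346 \left(i \sqrt{62} - 37732\right)\right) - \frac{1}{927}\right) - 122736 = \left(\left(-130363 - - 105346 \left(-37732 + i \sqrt{62}\right)\right) - \frac{1}{927}\right) - 122736 = \left(\left(-130363 - \left(3974915272 - 105346 i \sqrt{62}\right)\right) - \frac{1}{927}\right) - 122736 = \left(\left(-3975045635 + 105346 i \sqrt{62}\right) - \frac{1}{927}\right) - 122736 = \left(- \frac{3684867303646}{927} + 105346 i \sqrt{62}\right) - 122736 = - \frac{3684981079918}{927} + 105346 i \sqrt{62}$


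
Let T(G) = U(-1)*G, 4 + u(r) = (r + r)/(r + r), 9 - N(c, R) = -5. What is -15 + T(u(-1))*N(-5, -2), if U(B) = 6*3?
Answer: -771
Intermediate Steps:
N(c, R) = 14 (N(c, R) = 9 - 1*(-5) = 9 + 5 = 14)
U(B) = 18
u(r) = -3 (u(r) = -4 + (r + r)/(r + r) = -4 + (2*r)/((2*r)) = -4 + (2*r)*(1/(2*r)) = -4 + 1 = -3)
T(G) = 18*G
-15 + T(u(-1))*N(-5, -2) = -15 + (18*(-3))*14 = -15 - 54*14 = -15 - 756 = -771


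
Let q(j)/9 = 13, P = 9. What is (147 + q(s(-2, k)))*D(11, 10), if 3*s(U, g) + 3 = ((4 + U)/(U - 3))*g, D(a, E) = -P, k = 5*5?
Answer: -2376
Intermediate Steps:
k = 25
D(a, E) = -9 (D(a, E) = -1*9 = -9)
s(U, g) = -1 + g*(4 + U)/(3*(-3 + U)) (s(U, g) = -1 + (((4 + U)/(U - 3))*g)/3 = -1 + (((4 + U)/(-3 + U))*g)/3 = -1 + (g*(4 + U)/(-3 + U))/3 = -1 + g*(4 + U)/(3*(-3 + U)))
q(j) = 117 (q(j) = 9*13 = 117)
(147 + q(s(-2, k)))*D(11, 10) = (147 + 117)*(-9) = 264*(-9) = -2376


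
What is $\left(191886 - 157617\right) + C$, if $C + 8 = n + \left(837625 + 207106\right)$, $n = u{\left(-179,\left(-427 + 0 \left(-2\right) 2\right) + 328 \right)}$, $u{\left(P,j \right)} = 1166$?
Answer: $1080158$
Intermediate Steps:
$n = 1166$
$C = 1045889$ ($C = -8 + \left(1166 + \left(837625 + 207106\right)\right) = -8 + \left(1166 + 1044731\right) = -8 + 1045897 = 1045889$)
$\left(191886 - 157617\right) + C = \left(191886 - 157617\right) + 1045889 = 34269 + 1045889 = 1080158$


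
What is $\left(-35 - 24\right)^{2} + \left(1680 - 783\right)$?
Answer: $4378$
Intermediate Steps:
$\left(-35 - 24\right)^{2} + \left(1680 - 783\right) = \left(-59\right)^{2} + \left(1680 - 783\right) = 3481 + 897 = 4378$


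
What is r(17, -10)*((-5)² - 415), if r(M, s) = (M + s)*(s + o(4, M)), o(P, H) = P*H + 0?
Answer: -158340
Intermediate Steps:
o(P, H) = H*P (o(P, H) = H*P + 0 = H*P)
r(M, s) = (M + s)*(s + 4*M) (r(M, s) = (M + s)*(s + M*4) = (M + s)*(s + 4*M))
r(17, -10)*((-5)² - 415) = ((-10)² + 4*17² + 5*17*(-10))*((-5)² - 415) = (100 + 4*289 - 850)*(25 - 415) = (100 + 1156 - 850)*(-390) = 406*(-390) = -158340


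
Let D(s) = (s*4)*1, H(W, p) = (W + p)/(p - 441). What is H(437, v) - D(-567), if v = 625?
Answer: 209187/92 ≈ 2273.8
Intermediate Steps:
H(W, p) = (W + p)/(-441 + p)
D(s) = 4*s (D(s) = (4*s)*1 = 4*s)
H(437, v) - D(-567) = (437 + 625)/(-441 + 625) - 4*(-567) = 1062/184 - 1*(-2268) = (1/184)*1062 + 2268 = 531/92 + 2268 = 209187/92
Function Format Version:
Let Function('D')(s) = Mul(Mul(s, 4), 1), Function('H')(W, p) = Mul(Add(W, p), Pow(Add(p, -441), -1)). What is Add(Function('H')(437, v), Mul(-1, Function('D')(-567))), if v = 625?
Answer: Rational(209187, 92) ≈ 2273.8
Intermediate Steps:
Function('H')(W, p) = Mul(Pow(Add(-441, p), -1), Add(W, p)) (Function('H')(W, p) = Mul(Add(W, p), Pow(Add(-441, p), -1)) = Mul(Pow(Add(-441, p), -1), Add(W, p)))
Function('D')(s) = Mul(4, s) (Function('D')(s) = Mul(Mul(4, s), 1) = Mul(4, s))
Add(Function('H')(437, v), Mul(-1, Function('D')(-567))) = Add(Mul(Pow(Add(-441, 625), -1), Add(437, 625)), Mul(-1, Mul(4, -567))) = Add(Mul(Pow(184, -1), 1062), Mul(-1, -2268)) = Add(Mul(Rational(1, 184), 1062), 2268) = Add(Rational(531, 92), 2268) = Rational(209187, 92)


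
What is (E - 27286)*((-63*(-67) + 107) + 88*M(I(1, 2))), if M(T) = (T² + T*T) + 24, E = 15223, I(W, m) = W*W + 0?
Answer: -79808808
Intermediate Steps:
I(W, m) = W² (I(W, m) = W² + 0 = W²)
M(T) = 24 + 2*T² (M(T) = (T² + T²) + 24 = 2*T² + 24 = 24 + 2*T²)
(E - 27286)*((-63*(-67) + 107) + 88*M(I(1, 2))) = (15223 - 27286)*((-63*(-67) + 107) + 88*(24 + 2*(1²)²)) = -12063*((4221 + 107) + 88*(24 + 2*1²)) = -12063*(4328 + 88*(24 + 2*1)) = -12063*(4328 + 88*(24 + 2)) = -12063*(4328 + 88*26) = -12063*(4328 + 2288) = -12063*6616 = -79808808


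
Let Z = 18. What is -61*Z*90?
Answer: -98820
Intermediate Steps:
-61*Z*90 = -61*18*90 = -1098*90 = -98820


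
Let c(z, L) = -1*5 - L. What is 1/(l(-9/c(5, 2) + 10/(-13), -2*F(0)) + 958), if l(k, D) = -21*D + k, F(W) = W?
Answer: 91/87225 ≈ 0.0010433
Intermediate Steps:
c(z, L) = -5 - L
l(k, D) = k - 21*D
1/(l(-9/c(5, 2) + 10/(-13), -2*F(0)) + 958) = 1/(((-9/(-5 - 1*2) + 10/(-13)) - (-42)*0) + 958) = 1/(((-9/(-5 - 2) + 10*(-1/13)) - 21*0) + 958) = 1/(((-9/(-7) - 10/13) + 0) + 958) = 1/(((-9*(-⅐) - 10/13) + 0) + 958) = 1/(((9/7 - 10/13) + 0) + 958) = 1/((47/91 + 0) + 958) = 1/(47/91 + 958) = 1/(87225/91) = 91/87225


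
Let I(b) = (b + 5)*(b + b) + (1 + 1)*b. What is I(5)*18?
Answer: 1980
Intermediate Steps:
I(b) = 2*b + 2*b*(5 + b) (I(b) = (5 + b)*(2*b) + 2*b = 2*b*(5 + b) + 2*b = 2*b + 2*b*(5 + b))
I(5)*18 = (2*5*(6 + 5))*18 = (2*5*11)*18 = 110*18 = 1980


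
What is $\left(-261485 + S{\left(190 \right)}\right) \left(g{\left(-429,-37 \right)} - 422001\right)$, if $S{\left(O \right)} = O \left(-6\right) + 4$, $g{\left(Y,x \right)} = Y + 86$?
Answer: $110916403624$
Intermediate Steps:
$g{\left(Y,x \right)} = 86 + Y$
$S{\left(O \right)} = 4 - 6 O$ ($S{\left(O \right)} = - 6 O + 4 = 4 - 6 O$)
$\left(-261485 + S{\left(190 \right)}\right) \left(g{\left(-429,-37 \right)} - 422001\right) = \left(-261485 + \left(4 - 1140\right)\right) \left(\left(86 - 429\right) - 422001\right) = \left(-261485 + \left(4 - 1140\right)\right) \left(-343 - 422001\right) = \left(-261485 - 1136\right) \left(-422344\right) = \left(-262621\right) \left(-422344\right) = 110916403624$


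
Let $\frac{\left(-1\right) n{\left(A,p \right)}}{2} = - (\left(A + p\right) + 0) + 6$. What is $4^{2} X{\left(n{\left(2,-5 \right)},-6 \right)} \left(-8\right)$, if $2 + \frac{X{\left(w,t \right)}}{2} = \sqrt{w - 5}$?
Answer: $512 - 256 i \sqrt{23} \approx 512.0 - 1227.7 i$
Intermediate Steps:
$n{\left(A,p \right)} = -12 + 2 A + 2 p$ ($n{\left(A,p \right)} = - 2 \left(- (\left(A + p\right) + 0) + 6\right) = - 2 \left(- (A + p) + 6\right) = - 2 \left(\left(- A - p\right) + 6\right) = - 2 \left(6 - A - p\right) = -12 + 2 A + 2 p$)
$X{\left(w,t \right)} = -4 + 2 \sqrt{-5 + w}$ ($X{\left(w,t \right)} = -4 + 2 \sqrt{w - 5} = -4 + 2 \sqrt{-5 + w}$)
$4^{2} X{\left(n{\left(2,-5 \right)},-6 \right)} \left(-8\right) = 4^{2} \left(-4 + 2 \sqrt{-5 + \left(-12 + 2 \cdot 2 + 2 \left(-5\right)\right)}\right) \left(-8\right) = 16 \left(-4 + 2 \sqrt{-5 - 18}\right) \left(-8\right) = 16 \left(-4 + 2 \sqrt{-23}\right) \left(-8\right) = 16 \left(-4 + 2 i \sqrt{23}\right) \left(-8\right) = \left(-64 + 32 i \sqrt{23}\right) \left(-8\right) = 512 - 256 i \sqrt{23}$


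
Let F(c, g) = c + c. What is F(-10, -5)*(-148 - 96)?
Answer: 4880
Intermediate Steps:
F(c, g) = 2*c
F(-10, -5)*(-148 - 96) = (2*(-10))*(-148 - 96) = -20*(-244) = 4880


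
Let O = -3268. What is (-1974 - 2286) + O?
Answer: -7528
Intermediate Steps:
(-1974 - 2286) + O = (-1974 - 2286) - 3268 = -4260 - 3268 = -7528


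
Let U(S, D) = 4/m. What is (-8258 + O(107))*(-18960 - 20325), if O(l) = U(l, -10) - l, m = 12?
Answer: 328605930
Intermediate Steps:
U(S, D) = ⅓ (U(S, D) = 4/12 = 4*(1/12) = ⅓)
O(l) = ⅓ - l
(-8258 + O(107))*(-18960 - 20325) = (-8258 + (⅓ - 1*107))*(-18960 - 20325) = (-8258 + (⅓ - 107))*(-39285) = (-8258 - 320/3)*(-39285) = -25094/3*(-39285) = 328605930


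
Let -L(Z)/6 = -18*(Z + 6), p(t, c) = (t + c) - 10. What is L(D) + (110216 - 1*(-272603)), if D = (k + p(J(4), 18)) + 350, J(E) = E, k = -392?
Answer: 380227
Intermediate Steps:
p(t, c) = -10 + c + t (p(t, c) = (c + t) - 10 = -10 + c + t)
D = -30 (D = (-392 + (-10 + 18 + 4)) + 350 = (-392 + 12) + 350 = -380 + 350 = -30)
L(Z) = 648 + 108*Z (L(Z) = -(-108)*(Z + 6) = -(-108)*(6 + Z) = -6*(-108 - 18*Z) = 648 + 108*Z)
L(D) + (110216 - 1*(-272603)) = (648 + 108*(-30)) + (110216 - 1*(-272603)) = (648 - 3240) + (110216 + 272603) = -2592 + 382819 = 380227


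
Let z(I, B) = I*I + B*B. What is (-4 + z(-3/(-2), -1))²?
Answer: 9/16 ≈ 0.56250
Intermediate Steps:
z(I, B) = B² + I² (z(I, B) = I² + B² = B² + I²)
(-4 + z(-3/(-2), -1))² = (-4 + ((-1)² + (-3/(-2))²))² = (-4 + (1 + (-3*(-½))²))² = (-4 + (1 + (3/2)²))² = (-4 + (1 + 9/4))² = (-4 + 13/4)² = (-¾)² = 9/16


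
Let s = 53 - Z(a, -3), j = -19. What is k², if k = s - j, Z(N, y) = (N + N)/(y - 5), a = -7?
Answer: 78961/16 ≈ 4935.1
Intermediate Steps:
Z(N, y) = 2*N/(-5 + y) (Z(N, y) = (2*N)/(-5 + y) = 2*N/(-5 + y))
s = 205/4 (s = 53 - 2*(-7)/(-5 - 3) = 53 - 2*(-7)/(-8) = 53 - 2*(-7)*(-1)/8 = 53 - 1*7/4 = 53 - 7/4 = 205/4 ≈ 51.250)
k = 281/4 (k = 205/4 - 1*(-19) = 205/4 + 19 = 281/4 ≈ 70.250)
k² = (281/4)² = 78961/16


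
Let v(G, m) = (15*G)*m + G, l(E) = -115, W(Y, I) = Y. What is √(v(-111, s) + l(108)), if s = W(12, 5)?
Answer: I*√20206 ≈ 142.15*I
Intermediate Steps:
s = 12
v(G, m) = G + 15*G*m (v(G, m) = 15*G*m + G = G + 15*G*m)
√(v(-111, s) + l(108)) = √(-111*(1 + 15*12) - 115) = √(-111*(1 + 180) - 115) = √(-111*181 - 115) = √(-20091 - 115) = √(-20206) = I*√20206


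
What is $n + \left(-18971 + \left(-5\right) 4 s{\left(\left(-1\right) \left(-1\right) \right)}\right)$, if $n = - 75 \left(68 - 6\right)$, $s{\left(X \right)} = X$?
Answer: $-23641$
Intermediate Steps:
$n = -4650$ ($n = - 75 \cdot 62 = \left(-1\right) 4650 = -4650$)
$n + \left(-18971 + \left(-5\right) 4 s{\left(\left(-1\right) \left(-1\right) \right)}\right) = -4650 - \left(18971 - \left(-5\right) 4 \left(\left(-1\right) \left(-1\right)\right)\right) = -4650 - 18991 = -23641$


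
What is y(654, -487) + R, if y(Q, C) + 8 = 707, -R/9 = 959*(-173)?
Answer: 1493862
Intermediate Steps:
R = 1493163 (R = -8631*(-173) = -9*(-165907) = 1493163)
y(Q, C) = 699 (y(Q, C) = -8 + 707 = 699)
y(654, -487) + R = 699 + 1493163 = 1493862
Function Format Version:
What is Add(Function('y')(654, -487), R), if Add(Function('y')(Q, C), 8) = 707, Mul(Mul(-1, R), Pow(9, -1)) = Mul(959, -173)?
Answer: 1493862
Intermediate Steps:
R = 1493163 (R = Mul(-9, Mul(959, -173)) = Mul(-9, -165907) = 1493163)
Function('y')(Q, C) = 699 (Function('y')(Q, C) = Add(-8, 707) = 699)
Add(Function('y')(654, -487), R) = Add(699, 1493163) = 1493862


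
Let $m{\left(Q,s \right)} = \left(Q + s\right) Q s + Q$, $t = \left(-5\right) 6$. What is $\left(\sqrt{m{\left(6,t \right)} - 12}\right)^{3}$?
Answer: $4314 \sqrt{4314} \approx 2.8335 \cdot 10^{5}$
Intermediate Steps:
$t = -30$
$m{\left(Q,s \right)} = Q + Q s \left(Q + s\right)$ ($m{\left(Q,s \right)} = Q \left(Q + s\right) s + Q = Q s \left(Q + s\right) + Q = Q + Q s \left(Q + s\right)$)
$\left(\sqrt{m{\left(6,t \right)} - 12}\right)^{3} = \left(\sqrt{6 \left(1 + \left(-30\right)^{2} + 6 \left(-30\right)\right) - 12}\right)^{3} = \left(\sqrt{6 \left(1 + 900 - 180\right) - 12}\right)^{3} = \left(\sqrt{6 \cdot 721 - 12}\right)^{3} = \left(\sqrt{4326 - 12}\right)^{3} = \left(\sqrt{4314}\right)^{3} = 4314 \sqrt{4314}$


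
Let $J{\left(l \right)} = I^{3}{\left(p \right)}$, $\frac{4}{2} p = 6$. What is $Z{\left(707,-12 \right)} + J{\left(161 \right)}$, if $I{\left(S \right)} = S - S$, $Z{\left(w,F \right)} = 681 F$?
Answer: $-8172$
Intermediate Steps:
$p = 3$ ($p = \frac{1}{2} \cdot 6 = 3$)
$I{\left(S \right)} = 0$
$J{\left(l \right)} = 0$ ($J{\left(l \right)} = 0^{3} = 0$)
$Z{\left(707,-12 \right)} + J{\left(161 \right)} = 681 \left(-12\right) + 0 = -8172 + 0 = -8172$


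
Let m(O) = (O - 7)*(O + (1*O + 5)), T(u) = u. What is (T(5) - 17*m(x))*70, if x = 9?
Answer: -54390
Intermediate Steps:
m(O) = (-7 + O)*(5 + 2*O) (m(O) = (-7 + O)*(O + (O + 5)) = (-7 + O)*(O + (5 + O)) = (-7 + O)*(5 + 2*O))
(T(5) - 17*m(x))*70 = (5 - 17*(-35 - 9*9 + 2*9²))*70 = (5 - 17*(-35 - 81 + 2*81))*70 = (5 - 17*(-35 - 81 + 162))*70 = (5 - 17*46)*70 = (5 - 782)*70 = -777*70 = -54390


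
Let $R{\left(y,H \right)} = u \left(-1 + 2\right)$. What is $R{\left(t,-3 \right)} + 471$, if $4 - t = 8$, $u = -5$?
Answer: $466$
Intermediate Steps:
$t = -4$ ($t = 4 - 8 = -4$)
$R{\left(y,H \right)} = -5$ ($R{\left(y,H \right)} = - 5 \left(-1 + 2\right) = \left(-5\right) 1 = -5$)
$R{\left(t,-3 \right)} + 471 = -5 + 471 = 466$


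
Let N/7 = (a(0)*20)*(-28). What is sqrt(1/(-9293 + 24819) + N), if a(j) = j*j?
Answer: sqrt(15526)/15526 ≈ 0.0080255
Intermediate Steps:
a(j) = j**2
N = 0 (N = 7*((0**2*20)*(-28)) = 7*((0*20)*(-28)) = 7*(0*(-28)) = 7*0 = 0)
sqrt(1/(-9293 + 24819) + N) = sqrt(1/(-9293 + 24819) + 0) = sqrt(1/15526 + 0) = sqrt(1/15526) = sqrt(15526)/15526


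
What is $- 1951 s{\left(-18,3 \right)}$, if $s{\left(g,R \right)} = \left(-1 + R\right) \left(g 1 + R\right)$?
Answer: $58530$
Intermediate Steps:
$s{\left(g,R \right)} = \left(-1 + R\right) \left(R + g\right)$ ($s{\left(g,R \right)} = \left(-1 + R\right) \left(g + R\right) = \left(-1 + R\right) \left(R + g\right)$)
$- 1951 s{\left(-18,3 \right)} = - 1951 \left(3^{2} - 3 - -18 + 3 \left(-18\right)\right) = - 1951 \left(9 - 3 + 18 - 54\right) = \left(-1951\right) \left(-30\right) = 58530$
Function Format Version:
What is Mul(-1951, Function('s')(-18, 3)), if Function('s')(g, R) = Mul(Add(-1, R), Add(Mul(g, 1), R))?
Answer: 58530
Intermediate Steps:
Function('s')(g, R) = Mul(Add(-1, R), Add(R, g)) (Function('s')(g, R) = Mul(Add(-1, R), Add(g, R)) = Mul(Add(-1, R), Add(R, g)))
Mul(-1951, Function('s')(-18, 3)) = Mul(-1951, Add(Pow(3, 2), Mul(-1, 3), Mul(-1, -18), Mul(3, -18))) = Mul(-1951, Add(9, -3, 18, -54)) = Mul(-1951, -30) = 58530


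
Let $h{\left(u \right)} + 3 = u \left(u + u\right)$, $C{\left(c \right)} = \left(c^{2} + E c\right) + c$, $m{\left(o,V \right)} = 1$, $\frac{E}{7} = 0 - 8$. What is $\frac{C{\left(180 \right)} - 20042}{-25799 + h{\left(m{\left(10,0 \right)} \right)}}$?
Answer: $- \frac{1229}{12900} \approx -0.095271$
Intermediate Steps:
$E = -56$ ($E = 7 \left(0 - 8\right) = 7 \left(-8\right) = -56$)
$C{\left(c \right)} = c^{2} - 55 c$ ($C{\left(c \right)} = \left(c^{2} - 56 c\right) + c = c^{2} - 55 c$)
$h{\left(u \right)} = -3 + 2 u^{2}$ ($h{\left(u \right)} = -3 + u \left(u + u\right) = -3 + u 2 u = -3 + 2 u^{2}$)
$\frac{C{\left(180 \right)} - 20042}{-25799 + h{\left(m{\left(10,0 \right)} \right)}} = \frac{180 \left(-55 + 180\right) - 20042}{-25799 - \left(3 - 2 \cdot 1^{2}\right)} = \frac{180 \cdot 125 - 20042}{-25799 + \left(-3 + 2 \cdot 1\right)} = \frac{22500 - 20042}{-25799 + \left(-3 + 2\right)} = \frac{2458}{-25799 - 1} = \frac{2458}{-25800} = 2458 \left(- \frac{1}{25800}\right) = - \frac{1229}{12900}$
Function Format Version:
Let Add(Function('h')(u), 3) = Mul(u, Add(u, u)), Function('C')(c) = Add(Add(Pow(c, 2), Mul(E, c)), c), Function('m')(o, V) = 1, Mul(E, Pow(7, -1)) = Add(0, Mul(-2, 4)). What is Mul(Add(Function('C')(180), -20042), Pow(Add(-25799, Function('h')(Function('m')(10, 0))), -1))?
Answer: Rational(-1229, 12900) ≈ -0.095271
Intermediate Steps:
E = -56 (E = Mul(7, Add(0, Mul(-2, 4))) = Mul(7, Add(0, -8)) = Mul(7, -8) = -56)
Function('C')(c) = Add(Pow(c, 2), Mul(-55, c)) (Function('C')(c) = Add(Add(Pow(c, 2), Mul(-56, c)), c) = Add(Pow(c, 2), Mul(-55, c)))
Function('h')(u) = Add(-3, Mul(2, Pow(u, 2))) (Function('h')(u) = Add(-3, Mul(u, Add(u, u))) = Add(-3, Mul(u, Mul(2, u))) = Add(-3, Mul(2, Pow(u, 2))))
Mul(Add(Function('C')(180), -20042), Pow(Add(-25799, Function('h')(Function('m')(10, 0))), -1)) = Mul(Add(Mul(180, Add(-55, 180)), -20042), Pow(Add(-25799, Add(-3, Mul(2, Pow(1, 2)))), -1)) = Mul(Add(Mul(180, 125), -20042), Pow(Add(-25799, Add(-3, Mul(2, 1))), -1)) = Mul(Add(22500, -20042), Pow(Add(-25799, Add(-3, 2)), -1)) = Mul(2458, Pow(Add(-25799, -1), -1)) = Mul(2458, Pow(-25800, -1)) = Mul(2458, Rational(-1, 25800)) = Rational(-1229, 12900)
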